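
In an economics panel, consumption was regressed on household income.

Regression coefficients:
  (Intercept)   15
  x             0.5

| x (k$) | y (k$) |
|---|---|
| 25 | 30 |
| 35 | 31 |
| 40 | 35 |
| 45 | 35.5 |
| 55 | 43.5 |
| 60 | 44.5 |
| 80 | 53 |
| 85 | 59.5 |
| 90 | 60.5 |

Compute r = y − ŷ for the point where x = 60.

r = -0.5

ŷ = 15 + 0.5·60 = 45
r = 44.5 − 45 = -0.5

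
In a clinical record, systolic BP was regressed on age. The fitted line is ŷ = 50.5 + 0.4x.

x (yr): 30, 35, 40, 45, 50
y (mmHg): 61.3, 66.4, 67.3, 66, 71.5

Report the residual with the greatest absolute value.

x=30: ŷ = 50.5 + 0.4·30 = 62.5; r = 61.3 − 62.5 = -1.2
x=35: ŷ = 50.5 + 0.4·35 = 64.5; r = 66.4 − 64.5 = 1.9
x=40: ŷ = 50.5 + 0.4·40 = 66.5; r = 67.3 − 66.5 = 0.8
x=45: ŷ = 50.5 + 0.4·45 = 68.5; r = 66 − 68.5 = -2.5
x=50: ŷ = 50.5 + 0.4·50 = 70.5; r = 71.5 − 70.5 = 1
Largest |r| is 2.5 at x = 45, residual -2.5.

r = -2.5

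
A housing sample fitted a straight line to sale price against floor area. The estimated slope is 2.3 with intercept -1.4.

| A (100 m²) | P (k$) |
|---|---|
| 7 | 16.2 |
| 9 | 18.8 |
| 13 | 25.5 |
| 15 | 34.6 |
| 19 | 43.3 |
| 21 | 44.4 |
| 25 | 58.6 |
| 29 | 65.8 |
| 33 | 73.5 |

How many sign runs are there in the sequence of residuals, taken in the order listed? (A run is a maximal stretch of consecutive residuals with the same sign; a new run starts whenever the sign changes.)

6 runs

A=7: P̂ = -1.4 + 2.3·7 = 14.7; r = 16.2 − 14.7 = 1.5
A=9: P̂ = -1.4 + 2.3·9 = 19.3; r = 18.8 − 19.3 = -0.5
A=13: P̂ = -1.4 + 2.3·13 = 28.5; r = 25.5 − 28.5 = -3
A=15: P̂ = -1.4 + 2.3·15 = 33.1; r = 34.6 − 33.1 = 1.5
A=19: P̂ = -1.4 + 2.3·19 = 42.3; r = 43.3 − 42.3 = 1
A=21: P̂ = -1.4 + 2.3·21 = 46.9; r = 44.4 − 46.9 = -2.5
A=25: P̂ = -1.4 + 2.3·25 = 56.1; r = 58.6 − 56.1 = 2.5
A=29: P̂ = -1.4 + 2.3·29 = 65.3; r = 65.8 − 65.3 = 0.5
A=33: P̂ = -1.4 + 2.3·33 = 74.5; r = 73.5 − 74.5 = -1
Signs: + − − + + − + + −
Runs: +×1, −×2, +×2, −×1, +×2, −×1 → 6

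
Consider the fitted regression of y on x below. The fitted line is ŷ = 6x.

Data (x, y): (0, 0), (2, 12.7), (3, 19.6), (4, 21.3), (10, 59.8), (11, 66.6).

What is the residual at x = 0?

r = 0

ŷ = 6·0 = 0
r = 0 − 0 = 0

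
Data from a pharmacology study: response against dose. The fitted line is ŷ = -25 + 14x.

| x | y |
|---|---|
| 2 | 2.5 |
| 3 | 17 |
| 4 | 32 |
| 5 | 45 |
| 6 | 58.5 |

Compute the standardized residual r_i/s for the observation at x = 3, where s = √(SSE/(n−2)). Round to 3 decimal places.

x=2: ŷ = -25 + 14·2 = 3; r = 2.5 − 3 = -0.5
x=3: ŷ = -25 + 14·3 = 17; r = 17 − 17 = 0
x=4: ŷ = -25 + 14·4 = 31; r = 32 − 31 = 1
x=5: ŷ = -25 + 14·5 = 45; r = 45 − 45 = 0
x=6: ŷ = -25 + 14·6 = 59; r = 58.5 − 59 = -0.5
SSE = 0.25 + 0 + 1 + 0 + 0.25 = 1.5
s = √(1.5/3) = 0.707107
r/s = 0 / 0.707107 = 0.000

0.000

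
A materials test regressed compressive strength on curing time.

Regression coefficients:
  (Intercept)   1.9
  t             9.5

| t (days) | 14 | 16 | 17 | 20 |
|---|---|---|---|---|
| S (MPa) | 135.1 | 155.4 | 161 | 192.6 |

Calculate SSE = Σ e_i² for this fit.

t=14: Ŝ = 1.9 + 9.5·14 = 134.9; e = 135.1 − 134.9 = 0.2
t=16: Ŝ = 1.9 + 9.5·16 = 153.9; e = 155.4 − 153.9 = 1.5
t=17: Ŝ = 1.9 + 9.5·17 = 163.4; e = 161 − 163.4 = -2.4
t=20: Ŝ = 1.9 + 9.5·20 = 191.9; e = 192.6 − 191.9 = 0.7
SSE = 0.04 + 2.25 + 5.76 + 0.49 = 8.54

SSE = 8.54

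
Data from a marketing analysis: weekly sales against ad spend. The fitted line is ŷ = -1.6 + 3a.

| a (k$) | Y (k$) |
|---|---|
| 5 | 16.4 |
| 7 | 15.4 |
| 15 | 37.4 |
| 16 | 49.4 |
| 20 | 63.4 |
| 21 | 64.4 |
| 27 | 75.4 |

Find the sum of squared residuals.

SSE = 120

a=5: ŷ = -1.6 + 3·5 = 13.4; r = 16.4 − 13.4 = 3
a=7: ŷ = -1.6 + 3·7 = 19.4; r = 15.4 − 19.4 = -4
a=15: ŷ = -1.6 + 3·15 = 43.4; r = 37.4 − 43.4 = -6
a=16: ŷ = -1.6 + 3·16 = 46.4; r = 49.4 − 46.4 = 3
a=20: ŷ = -1.6 + 3·20 = 58.4; r = 63.4 − 58.4 = 5
a=21: ŷ = -1.6 + 3·21 = 61.4; r = 64.4 − 61.4 = 3
a=27: ŷ = -1.6 + 3·27 = 79.4; r = 75.4 − 79.4 = -4
SSE = 9 + 16 + 36 + 9 + 25 + 9 + 16 = 120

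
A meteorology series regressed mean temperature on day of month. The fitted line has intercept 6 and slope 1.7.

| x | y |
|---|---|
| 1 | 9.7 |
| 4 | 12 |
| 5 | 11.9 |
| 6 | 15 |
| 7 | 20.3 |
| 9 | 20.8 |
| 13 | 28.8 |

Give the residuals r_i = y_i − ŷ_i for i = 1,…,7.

2, -0.8, -2.6, -1.2, 2.4, -0.5, 0.7

x=1: ŷ = 6 + 1.7·1 = 7.7; r = 9.7 − 7.7 = 2
x=4: ŷ = 6 + 1.7·4 = 12.8; r = 12 − 12.8 = -0.8
x=5: ŷ = 6 + 1.7·5 = 14.5; r = 11.9 − 14.5 = -2.6
x=6: ŷ = 6 + 1.7·6 = 16.2; r = 15 − 16.2 = -1.2
x=7: ŷ = 6 + 1.7·7 = 17.9; r = 20.3 − 17.9 = 2.4
x=9: ŷ = 6 + 1.7·9 = 21.3; r = 20.8 − 21.3 = -0.5
x=13: ŷ = 6 + 1.7·13 = 28.1; r = 28.8 − 28.1 = 0.7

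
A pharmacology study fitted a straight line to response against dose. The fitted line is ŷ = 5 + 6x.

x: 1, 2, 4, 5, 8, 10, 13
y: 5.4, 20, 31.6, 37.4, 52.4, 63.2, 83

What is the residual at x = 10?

e = -1.8

ŷ = 5 + 6·10 = 65
e = 63.2 − 65 = -1.8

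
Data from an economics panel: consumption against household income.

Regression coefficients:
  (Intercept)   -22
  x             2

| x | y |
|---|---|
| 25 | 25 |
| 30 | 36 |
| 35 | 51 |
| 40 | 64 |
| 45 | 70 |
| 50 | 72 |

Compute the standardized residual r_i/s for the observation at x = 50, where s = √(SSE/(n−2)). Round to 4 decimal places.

x=25: ŷ = -22 + 2·25 = 28; r = 25 − 28 = -3
x=30: ŷ = -22 + 2·30 = 38; r = 36 − 38 = -2
x=35: ŷ = -22 + 2·35 = 48; r = 51 − 48 = 3
x=40: ŷ = -22 + 2·40 = 58; r = 64 − 58 = 6
x=45: ŷ = -22 + 2·45 = 68; r = 70 − 68 = 2
x=50: ŷ = -22 + 2·50 = 78; r = 72 − 78 = -6
SSE = 9 + 4 + 9 + 36 + 4 + 36 = 98
s = √(98/4) = 4.94975
r/s = -6 / 4.94975 = -1.2122

-1.2122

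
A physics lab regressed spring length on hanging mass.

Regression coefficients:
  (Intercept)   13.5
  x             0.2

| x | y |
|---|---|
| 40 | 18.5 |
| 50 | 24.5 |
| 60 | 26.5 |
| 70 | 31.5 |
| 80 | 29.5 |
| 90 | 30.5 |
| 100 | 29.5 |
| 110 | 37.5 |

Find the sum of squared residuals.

x=40: ŷ = 13.5 + 0.2·40 = 21.5; e = 18.5 − 21.5 = -3
x=50: ŷ = 13.5 + 0.2·50 = 23.5; e = 24.5 − 23.5 = 1
x=60: ŷ = 13.5 + 0.2·60 = 25.5; e = 26.5 − 25.5 = 1
x=70: ŷ = 13.5 + 0.2·70 = 27.5; e = 31.5 − 27.5 = 4
x=80: ŷ = 13.5 + 0.2·80 = 29.5; e = 29.5 − 29.5 = 0
x=90: ŷ = 13.5 + 0.2·90 = 31.5; e = 30.5 − 31.5 = -1
x=100: ŷ = 13.5 + 0.2·100 = 33.5; e = 29.5 − 33.5 = -4
x=110: ŷ = 13.5 + 0.2·110 = 35.5; e = 37.5 − 35.5 = 2
SSE = 9 + 1 + 1 + 16 + 0 + 1 + 16 + 4 = 48

SSE = 48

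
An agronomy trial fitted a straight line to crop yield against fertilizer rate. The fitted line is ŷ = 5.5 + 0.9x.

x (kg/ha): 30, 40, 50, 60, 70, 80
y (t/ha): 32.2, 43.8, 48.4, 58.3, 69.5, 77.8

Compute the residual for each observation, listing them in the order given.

-0.3, 2.3, -2.1, -1.2, 1, 0.3

x=30: ŷ = 5.5 + 0.9·30 = 32.5; r = 32.2 − 32.5 = -0.3
x=40: ŷ = 5.5 + 0.9·40 = 41.5; r = 43.8 − 41.5 = 2.3
x=50: ŷ = 5.5 + 0.9·50 = 50.5; r = 48.4 − 50.5 = -2.1
x=60: ŷ = 5.5 + 0.9·60 = 59.5; r = 58.3 − 59.5 = -1.2
x=70: ŷ = 5.5 + 0.9·70 = 68.5; r = 69.5 − 68.5 = 1
x=80: ŷ = 5.5 + 0.9·80 = 77.5; r = 77.8 − 77.5 = 0.3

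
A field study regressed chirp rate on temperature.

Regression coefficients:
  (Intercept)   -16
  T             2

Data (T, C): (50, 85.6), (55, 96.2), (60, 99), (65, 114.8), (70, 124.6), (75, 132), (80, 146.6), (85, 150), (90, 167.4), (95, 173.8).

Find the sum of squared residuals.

SSE = 71.76

T=50: ŷ = -16 + 2·50 = 84; e = 85.6 − 84 = 1.6
T=55: ŷ = -16 + 2·55 = 94; e = 96.2 − 94 = 2.2
T=60: ŷ = -16 + 2·60 = 104; e = 99 − 104 = -5
T=65: ŷ = -16 + 2·65 = 114; e = 114.8 − 114 = 0.8
T=70: ŷ = -16 + 2·70 = 124; e = 124.6 − 124 = 0.6
T=75: ŷ = -16 + 2·75 = 134; e = 132 − 134 = -2
T=80: ŷ = -16 + 2·80 = 144; e = 146.6 − 144 = 2.6
T=85: ŷ = -16 + 2·85 = 154; e = 150 − 154 = -4
T=90: ŷ = -16 + 2·90 = 164; e = 167.4 − 164 = 3.4
T=95: ŷ = -16 + 2·95 = 174; e = 173.8 − 174 = -0.2
SSE = 2.56 + 4.84 + 25 + 0.64 + 0.36 + 4 + 6.76 + 16 + 11.56 + 0.04 = 71.76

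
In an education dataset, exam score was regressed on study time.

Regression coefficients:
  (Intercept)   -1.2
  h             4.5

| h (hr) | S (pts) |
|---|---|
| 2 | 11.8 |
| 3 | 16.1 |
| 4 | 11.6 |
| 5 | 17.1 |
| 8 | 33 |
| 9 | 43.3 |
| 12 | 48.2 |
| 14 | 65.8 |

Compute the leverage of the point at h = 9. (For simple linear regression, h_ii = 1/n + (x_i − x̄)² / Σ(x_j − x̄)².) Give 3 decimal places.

h̄ = (2 + 3 + 4 + 5 + 8 + 9 + 12 + 14)/8 = 7.125
Σ(h − h̄)² = 26.2656 + 17.0156 + 9.76562 + 4.51562 + 0.765625 + 3.51562 + 23.7656 + 47.2656 = 132.875
h = 1/8 + (1.875)²/132.875 = 0.125 + 0.0264581 = 0.151

h = 0.151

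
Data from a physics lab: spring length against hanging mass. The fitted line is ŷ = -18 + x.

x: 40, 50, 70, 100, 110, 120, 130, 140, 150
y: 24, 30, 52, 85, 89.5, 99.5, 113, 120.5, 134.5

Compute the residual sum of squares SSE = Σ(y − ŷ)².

SSE = 39

x=40: ŷ = -18 + 40 = 22; e = 24 − 22 = 2
x=50: ŷ = -18 + 50 = 32; e = 30 − 32 = -2
x=70: ŷ = -18 + 70 = 52; e = 52 − 52 = 0
x=100: ŷ = -18 + 100 = 82; e = 85 − 82 = 3
x=110: ŷ = -18 + 110 = 92; e = 89.5 − 92 = -2.5
x=120: ŷ = -18 + 120 = 102; e = 99.5 − 102 = -2.5
x=130: ŷ = -18 + 130 = 112; e = 113 − 112 = 1
x=140: ŷ = -18 + 140 = 122; e = 120.5 − 122 = -1.5
x=150: ŷ = -18 + 150 = 132; e = 134.5 − 132 = 2.5
SSE = 4 + 4 + 0 + 9 + 6.25 + 6.25 + 1 + 2.25 + 6.25 = 39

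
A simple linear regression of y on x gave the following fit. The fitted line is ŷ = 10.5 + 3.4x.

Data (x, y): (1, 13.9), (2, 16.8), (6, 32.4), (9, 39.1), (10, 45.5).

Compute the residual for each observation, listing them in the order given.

0, -0.5, 1.5, -2, 1

x=1: ŷ = 10.5 + 3.4·1 = 13.9; e = 13.9 − 13.9 = 0
x=2: ŷ = 10.5 + 3.4·2 = 17.3; e = 16.8 − 17.3 = -0.5
x=6: ŷ = 10.5 + 3.4·6 = 30.9; e = 32.4 − 30.9 = 1.5
x=9: ŷ = 10.5 + 3.4·9 = 41.1; e = 39.1 − 41.1 = -2
x=10: ŷ = 10.5 + 3.4·10 = 44.5; e = 45.5 − 44.5 = 1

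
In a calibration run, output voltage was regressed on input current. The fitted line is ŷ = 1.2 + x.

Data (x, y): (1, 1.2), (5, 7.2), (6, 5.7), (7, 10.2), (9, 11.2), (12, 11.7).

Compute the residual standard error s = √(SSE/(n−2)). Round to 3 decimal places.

x=1: ŷ = 1.2 + 1 = 2.2; e = 1.2 − 2.2 = -1
x=5: ŷ = 1.2 + 5 = 6.2; e = 7.2 − 6.2 = 1
x=6: ŷ = 1.2 + 6 = 7.2; e = 5.7 − 7.2 = -1.5
x=7: ŷ = 1.2 + 7 = 8.2; e = 10.2 − 8.2 = 2
x=9: ŷ = 1.2 + 9 = 10.2; e = 11.2 − 10.2 = 1
x=12: ŷ = 1.2 + 12 = 13.2; e = 11.7 − 13.2 = -1.5
SSE = 1 + 1 + 2.25 + 4 + 1 + 2.25 = 11.5
s = √(11.5/4) = √2.875 ≈ 1.696

s = 1.696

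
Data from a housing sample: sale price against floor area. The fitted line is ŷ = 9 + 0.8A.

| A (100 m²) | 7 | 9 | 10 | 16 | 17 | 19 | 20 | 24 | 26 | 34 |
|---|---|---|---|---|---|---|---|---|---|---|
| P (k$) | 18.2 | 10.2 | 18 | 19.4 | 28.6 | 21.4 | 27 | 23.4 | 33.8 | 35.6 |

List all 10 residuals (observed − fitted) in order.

A=7: ŷ = 9 + 0.8·7 = 14.6; e = 18.2 − 14.6 = 3.6
A=9: ŷ = 9 + 0.8·9 = 16.2; e = 10.2 − 16.2 = -6
A=10: ŷ = 9 + 0.8·10 = 17; e = 18 − 17 = 1
A=16: ŷ = 9 + 0.8·16 = 21.8; e = 19.4 − 21.8 = -2.4
A=17: ŷ = 9 + 0.8·17 = 22.6; e = 28.6 − 22.6 = 6
A=19: ŷ = 9 + 0.8·19 = 24.2; e = 21.4 − 24.2 = -2.8
A=20: ŷ = 9 + 0.8·20 = 25; e = 27 − 25 = 2
A=24: ŷ = 9 + 0.8·24 = 28.2; e = 23.4 − 28.2 = -4.8
A=26: ŷ = 9 + 0.8·26 = 29.8; e = 33.8 − 29.8 = 4
A=34: ŷ = 9 + 0.8·34 = 36.2; e = 35.6 − 36.2 = -0.6

3.6, -6, 1, -2.4, 6, -2.8, 2, -4.8, 4, -0.6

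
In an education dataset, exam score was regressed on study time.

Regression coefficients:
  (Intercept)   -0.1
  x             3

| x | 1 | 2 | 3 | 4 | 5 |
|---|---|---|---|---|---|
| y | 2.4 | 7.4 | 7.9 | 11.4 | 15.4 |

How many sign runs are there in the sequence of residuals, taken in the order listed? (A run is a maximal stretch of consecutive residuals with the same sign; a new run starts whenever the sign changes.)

x=1: ŷ = -0.1 + 3·1 = 2.9; r = 2.4 − 2.9 = -0.5
x=2: ŷ = -0.1 + 3·2 = 5.9; r = 7.4 − 5.9 = 1.5
x=3: ŷ = -0.1 + 3·3 = 8.9; r = 7.9 − 8.9 = -1
x=4: ŷ = -0.1 + 3·4 = 11.9; r = 11.4 − 11.9 = -0.5
x=5: ŷ = -0.1 + 3·5 = 14.9; r = 15.4 − 14.9 = 0.5
Signs: − + − − +
Runs: −×1, +×1, −×2, +×1 → 4

4 runs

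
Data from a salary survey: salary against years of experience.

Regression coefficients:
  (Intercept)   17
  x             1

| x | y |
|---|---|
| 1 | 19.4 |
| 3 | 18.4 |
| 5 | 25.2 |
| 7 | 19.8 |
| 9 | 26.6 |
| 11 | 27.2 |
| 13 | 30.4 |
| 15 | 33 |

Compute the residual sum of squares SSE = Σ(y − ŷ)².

x=1: ŷ = 17 + 1 = 18; r = 19.4 − 18 = 1.4
x=3: ŷ = 17 + 3 = 20; r = 18.4 − 20 = -1.6
x=5: ŷ = 17 + 5 = 22; r = 25.2 − 22 = 3.2
x=7: ŷ = 17 + 7 = 24; r = 19.8 − 24 = -4.2
x=9: ŷ = 17 + 9 = 26; r = 26.6 − 26 = 0.6
x=11: ŷ = 17 + 11 = 28; r = 27.2 − 28 = -0.8
x=13: ŷ = 17 + 13 = 30; r = 30.4 − 30 = 0.4
x=15: ŷ = 17 + 15 = 32; r = 33 − 32 = 1
SSE = 1.96 + 2.56 + 10.24 + 17.64 + 0.36 + 0.64 + 0.16 + 1 = 34.56

SSE = 34.56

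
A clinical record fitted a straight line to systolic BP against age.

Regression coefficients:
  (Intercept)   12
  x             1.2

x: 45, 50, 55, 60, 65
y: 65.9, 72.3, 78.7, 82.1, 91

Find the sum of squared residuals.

SSE = 5.2

x=45: ŷ = 12 + 1.2·45 = 66; r = 65.9 − 66 = -0.1
x=50: ŷ = 12 + 1.2·50 = 72; r = 72.3 − 72 = 0.3
x=55: ŷ = 12 + 1.2·55 = 78; r = 78.7 − 78 = 0.7
x=60: ŷ = 12 + 1.2·60 = 84; r = 82.1 − 84 = -1.9
x=65: ŷ = 12 + 1.2·65 = 90; r = 91 − 90 = 1
SSE = 0.01 + 0.09 + 0.49 + 3.61 + 1 = 5.2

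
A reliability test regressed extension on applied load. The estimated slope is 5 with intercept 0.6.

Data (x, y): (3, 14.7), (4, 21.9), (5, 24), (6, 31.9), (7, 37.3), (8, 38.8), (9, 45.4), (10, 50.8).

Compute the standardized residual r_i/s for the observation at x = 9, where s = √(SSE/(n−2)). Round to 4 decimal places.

-0.1361

x=3: ŷ = 0.6 + 5·3 = 15.6; r = 14.7 − 15.6 = -0.9
x=4: ŷ = 0.6 + 5·4 = 20.6; r = 21.9 − 20.6 = 1.3
x=5: ŷ = 0.6 + 5·5 = 25.6; r = 24 − 25.6 = -1.6
x=6: ŷ = 0.6 + 5·6 = 30.6; r = 31.9 − 30.6 = 1.3
x=7: ŷ = 0.6 + 5·7 = 35.6; r = 37.3 − 35.6 = 1.7
x=8: ŷ = 0.6 + 5·8 = 40.6; r = 38.8 − 40.6 = -1.8
x=9: ŷ = 0.6 + 5·9 = 45.6; r = 45.4 − 45.6 = -0.2
x=10: ŷ = 0.6 + 5·10 = 50.6; r = 50.8 − 50.6 = 0.2
SSE = 0.81 + 1.69 + 2.56 + 1.69 + 2.89 + 3.24 + 0.04 + 0.04 = 12.96
s = √(12.96/6) = 1.46969
r/s = -0.2 / 1.46969 = -0.1361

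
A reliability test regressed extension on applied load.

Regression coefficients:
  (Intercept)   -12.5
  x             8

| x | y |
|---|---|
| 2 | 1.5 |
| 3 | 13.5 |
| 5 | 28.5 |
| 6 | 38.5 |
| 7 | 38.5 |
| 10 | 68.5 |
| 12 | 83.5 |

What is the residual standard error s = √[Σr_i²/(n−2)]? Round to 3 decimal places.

x=2: ŷ = -12.5 + 8·2 = 3.5; r = 1.5 − 3.5 = -2
x=3: ŷ = -12.5 + 8·3 = 11.5; r = 13.5 − 11.5 = 2
x=5: ŷ = -12.5 + 8·5 = 27.5; r = 28.5 − 27.5 = 1
x=6: ŷ = -12.5 + 8·6 = 35.5; r = 38.5 − 35.5 = 3
x=7: ŷ = -12.5 + 8·7 = 43.5; r = 38.5 − 43.5 = -5
x=10: ŷ = -12.5 + 8·10 = 67.5; r = 68.5 − 67.5 = 1
x=12: ŷ = -12.5 + 8·12 = 83.5; r = 83.5 − 83.5 = 0
SSE = 4 + 4 + 1 + 9 + 25 + 1 + 0 = 44
s = √(44/5) = √8.8 ≈ 2.966

s = 2.966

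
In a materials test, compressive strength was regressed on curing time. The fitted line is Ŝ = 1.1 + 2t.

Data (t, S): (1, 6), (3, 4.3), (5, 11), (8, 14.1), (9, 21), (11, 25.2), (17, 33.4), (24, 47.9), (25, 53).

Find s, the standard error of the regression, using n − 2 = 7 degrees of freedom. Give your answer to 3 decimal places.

s = 2.427

t=1: Ŝ = 1.1 + 2·1 = 3.1; r = 6 − 3.1 = 2.9
t=3: Ŝ = 1.1 + 2·3 = 7.1; r = 4.3 − 7.1 = -2.8
t=5: Ŝ = 1.1 + 2·5 = 11.1; r = 11 − 11.1 = -0.1
t=8: Ŝ = 1.1 + 2·8 = 17.1; r = 14.1 − 17.1 = -3
t=9: Ŝ = 1.1 + 2·9 = 19.1; r = 21 − 19.1 = 1.9
t=11: Ŝ = 1.1 + 2·11 = 23.1; r = 25.2 − 23.1 = 2.1
t=17: Ŝ = 1.1 + 2·17 = 35.1; r = 33.4 − 35.1 = -1.7
t=24: Ŝ = 1.1 + 2·24 = 49.1; r = 47.9 − 49.1 = -1.2
t=25: Ŝ = 1.1 + 2·25 = 51.1; r = 53 − 51.1 = 1.9
SSE = 8.41 + 7.84 + 0.01 + 9 + 3.61 + 4.41 + 2.89 + 1.44 + 3.61 = 41.22
s = √(41.22/7) = √5.88857 ≈ 2.427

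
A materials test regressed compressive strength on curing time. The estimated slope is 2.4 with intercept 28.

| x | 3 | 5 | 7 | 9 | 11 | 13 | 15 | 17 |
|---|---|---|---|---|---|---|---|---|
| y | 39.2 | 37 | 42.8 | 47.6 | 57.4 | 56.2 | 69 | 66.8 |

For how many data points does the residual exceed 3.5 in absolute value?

2

x=3: ŷ = 28 + 2.4·3 = 35.2; r = 39.2 − 35.2 = 4
x=5: ŷ = 28 + 2.4·5 = 40; r = 37 − 40 = -3
x=7: ŷ = 28 + 2.4·7 = 44.8; r = 42.8 − 44.8 = -2
x=9: ŷ = 28 + 2.4·9 = 49.6; r = 47.6 − 49.6 = -2
x=11: ŷ = 28 + 2.4·11 = 54.4; r = 57.4 − 54.4 = 3
x=13: ŷ = 28 + 2.4·13 = 59.2; r = 56.2 − 59.2 = -3
x=15: ŷ = 28 + 2.4·15 = 64; r = 69 − 64 = 5
x=17: ŷ = 28 + 2.4·17 = 68.8; r = 66.8 − 68.8 = -2
|r| > 3.5: x=3 (|r|=4), x=15 (|r|=5) → 2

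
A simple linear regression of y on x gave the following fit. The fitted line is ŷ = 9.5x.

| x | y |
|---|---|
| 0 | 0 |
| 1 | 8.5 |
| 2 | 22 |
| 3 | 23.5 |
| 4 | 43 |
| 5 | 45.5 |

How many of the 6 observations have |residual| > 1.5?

x=0: ŷ = 9.5·0 = 0; r = 0 − 0 = 0
x=1: ŷ = 9.5·1 = 9.5; r = 8.5 − 9.5 = -1
x=2: ŷ = 9.5·2 = 19; r = 22 − 19 = 3
x=3: ŷ = 9.5·3 = 28.5; r = 23.5 − 28.5 = -5
x=4: ŷ = 9.5·4 = 38; r = 43 − 38 = 5
x=5: ŷ = 9.5·5 = 47.5; r = 45.5 − 47.5 = -2
|r| > 1.5: x=2 (|r|=3), x=3 (|r|=5), x=4 (|r|=5), x=5 (|r|=2) → 4

4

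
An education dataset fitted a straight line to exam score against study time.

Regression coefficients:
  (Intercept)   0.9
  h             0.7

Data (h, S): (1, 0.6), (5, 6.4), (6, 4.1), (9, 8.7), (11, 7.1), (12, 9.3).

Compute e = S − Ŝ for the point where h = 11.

e = -1.5

Ŝ = 0.9 + 0.7·11 = 8.6
e = 7.1 − 8.6 = -1.5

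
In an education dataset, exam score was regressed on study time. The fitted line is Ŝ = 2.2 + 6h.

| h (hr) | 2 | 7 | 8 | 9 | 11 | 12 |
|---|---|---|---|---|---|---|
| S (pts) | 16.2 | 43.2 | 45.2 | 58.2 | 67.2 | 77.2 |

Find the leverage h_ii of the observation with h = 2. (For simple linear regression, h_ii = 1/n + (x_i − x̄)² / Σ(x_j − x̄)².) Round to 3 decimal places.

h = 0.772

h̄ = (2 + 7 + 8 + 9 + 11 + 12)/6 = 8.16667
Σ(h − h̄)² = 38.0278 + 1.36111 + 0.0277778 + 0.694444 + 8.02778 + 14.6944 = 62.8333
h = 1/6 + (-6.16667)²/62.8333 = 0.166667 + 0.605217 = 0.772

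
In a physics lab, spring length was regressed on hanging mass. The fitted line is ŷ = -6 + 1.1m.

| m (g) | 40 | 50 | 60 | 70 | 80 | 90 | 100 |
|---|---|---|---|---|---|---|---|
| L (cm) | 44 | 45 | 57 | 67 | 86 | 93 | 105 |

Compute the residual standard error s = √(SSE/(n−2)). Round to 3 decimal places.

m=40: ŷ = -6 + 1.1·40 = 38; e = 44 − 38 = 6
m=50: ŷ = -6 + 1.1·50 = 49; e = 45 − 49 = -4
m=60: ŷ = -6 + 1.1·60 = 60; e = 57 − 60 = -3
m=70: ŷ = -6 + 1.1·70 = 71; e = 67 − 71 = -4
m=80: ŷ = -6 + 1.1·80 = 82; e = 86 − 82 = 4
m=90: ŷ = -6 + 1.1·90 = 93; e = 93 − 93 = 0
m=100: ŷ = -6 + 1.1·100 = 104; e = 105 − 104 = 1
SSE = 36 + 16 + 9 + 16 + 16 + 0 + 1 = 94
s = √(94/5) = √18.8 ≈ 4.336

s = 4.336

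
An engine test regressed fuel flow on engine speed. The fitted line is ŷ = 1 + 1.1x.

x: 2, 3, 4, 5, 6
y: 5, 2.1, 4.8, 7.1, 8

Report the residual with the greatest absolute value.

e = -2.2

x=2: ŷ = 1 + 1.1·2 = 3.2; e = 5 − 3.2 = 1.8
x=3: ŷ = 1 + 1.1·3 = 4.3; e = 2.1 − 4.3 = -2.2
x=4: ŷ = 1 + 1.1·4 = 5.4; e = 4.8 − 5.4 = -0.6
x=5: ŷ = 1 + 1.1·5 = 6.5; e = 7.1 − 6.5 = 0.6
x=6: ŷ = 1 + 1.1·6 = 7.6; e = 8 − 7.6 = 0.4
Largest |e| is 2.2 at x = 3, residual -2.2.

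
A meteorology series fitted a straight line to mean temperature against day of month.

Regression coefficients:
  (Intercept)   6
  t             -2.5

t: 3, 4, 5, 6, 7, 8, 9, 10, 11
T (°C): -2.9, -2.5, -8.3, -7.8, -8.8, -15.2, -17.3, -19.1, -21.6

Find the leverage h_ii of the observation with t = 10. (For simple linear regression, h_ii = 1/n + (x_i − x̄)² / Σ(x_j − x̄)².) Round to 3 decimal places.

t̄ = (3 + 4 + 5 + 6 + 7 + 8 + 9 + 10 + 11)/9 = 7
Σ(t − t̄)² = 16 + 9 + 4 + 1 + 0 + 1 + 4 + 9 + 16 = 60
h = 1/9 + (3)²/60 = 0.111111 + 0.15 = 0.261

h = 0.261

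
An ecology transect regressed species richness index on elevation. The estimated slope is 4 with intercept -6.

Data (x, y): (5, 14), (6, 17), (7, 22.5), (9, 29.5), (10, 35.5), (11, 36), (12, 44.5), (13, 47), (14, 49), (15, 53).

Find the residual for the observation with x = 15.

ŷ = -6 + 4·15 = 54
r = 53 − 54 = -1

r = -1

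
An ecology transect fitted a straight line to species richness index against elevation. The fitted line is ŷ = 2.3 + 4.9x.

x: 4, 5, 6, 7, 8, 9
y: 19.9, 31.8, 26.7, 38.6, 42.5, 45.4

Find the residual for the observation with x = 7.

e = 2

ŷ = 2.3 + 4.9·7 = 36.6
e = 38.6 − 36.6 = 2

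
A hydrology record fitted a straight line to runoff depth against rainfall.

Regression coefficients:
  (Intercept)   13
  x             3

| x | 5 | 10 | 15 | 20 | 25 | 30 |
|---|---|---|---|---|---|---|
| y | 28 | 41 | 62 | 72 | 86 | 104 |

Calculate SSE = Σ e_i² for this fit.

x=5: ŷ = 13 + 3·5 = 28; e = 28 − 28 = 0
x=10: ŷ = 13 + 3·10 = 43; e = 41 − 43 = -2
x=15: ŷ = 13 + 3·15 = 58; e = 62 − 58 = 4
x=20: ŷ = 13 + 3·20 = 73; e = 72 − 73 = -1
x=25: ŷ = 13 + 3·25 = 88; e = 86 − 88 = -2
x=30: ŷ = 13 + 3·30 = 103; e = 104 − 103 = 1
SSE = 0 + 4 + 16 + 1 + 4 + 1 = 26

SSE = 26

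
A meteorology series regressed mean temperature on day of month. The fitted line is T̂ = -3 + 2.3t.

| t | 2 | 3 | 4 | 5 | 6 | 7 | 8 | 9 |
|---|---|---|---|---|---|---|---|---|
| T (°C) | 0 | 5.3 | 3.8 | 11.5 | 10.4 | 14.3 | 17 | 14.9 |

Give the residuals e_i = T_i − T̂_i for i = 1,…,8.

-1.6, 1.4, -2.4, 3, -0.4, 1.2, 1.6, -2.8

t=2: T̂ = -3 + 2.3·2 = 1.6; e = 0 − 1.6 = -1.6
t=3: T̂ = -3 + 2.3·3 = 3.9; e = 5.3 − 3.9 = 1.4
t=4: T̂ = -3 + 2.3·4 = 6.2; e = 3.8 − 6.2 = -2.4
t=5: T̂ = -3 + 2.3·5 = 8.5; e = 11.5 − 8.5 = 3
t=6: T̂ = -3 + 2.3·6 = 10.8; e = 10.4 − 10.8 = -0.4
t=7: T̂ = -3 + 2.3·7 = 13.1; e = 14.3 − 13.1 = 1.2
t=8: T̂ = -3 + 2.3·8 = 15.4; e = 17 − 15.4 = 1.6
t=9: T̂ = -3 + 2.3·9 = 17.7; e = 14.9 − 17.7 = -2.8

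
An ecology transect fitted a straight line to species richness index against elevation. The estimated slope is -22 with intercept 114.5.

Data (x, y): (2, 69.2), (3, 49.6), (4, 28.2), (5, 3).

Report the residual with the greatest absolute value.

x=2: ŷ = 114.5 − 22·2 = 70.5; e = 69.2 − 70.5 = -1.3
x=3: ŷ = 114.5 − 22·3 = 48.5; e = 49.6 − 48.5 = 1.1
x=4: ŷ = 114.5 − 22·4 = 26.5; e = 28.2 − 26.5 = 1.7
x=5: ŷ = 114.5 − 22·5 = 4.5; e = 3 − 4.5 = -1.5
Largest |e| is 1.7 at x = 4, residual 1.7.

e = 1.7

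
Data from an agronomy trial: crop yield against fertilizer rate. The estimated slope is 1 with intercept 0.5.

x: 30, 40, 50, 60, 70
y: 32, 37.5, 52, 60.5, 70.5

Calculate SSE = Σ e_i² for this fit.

SSE = 13.5

x=30: ŷ = 0.5 + 30 = 30.5; e = 32 − 30.5 = 1.5
x=40: ŷ = 0.5 + 40 = 40.5; e = 37.5 − 40.5 = -3
x=50: ŷ = 0.5 + 50 = 50.5; e = 52 − 50.5 = 1.5
x=60: ŷ = 0.5 + 60 = 60.5; e = 60.5 − 60.5 = 0
x=70: ŷ = 0.5 + 70 = 70.5; e = 70.5 − 70.5 = 0
SSE = 2.25 + 9 + 2.25 + 0 + 0 = 13.5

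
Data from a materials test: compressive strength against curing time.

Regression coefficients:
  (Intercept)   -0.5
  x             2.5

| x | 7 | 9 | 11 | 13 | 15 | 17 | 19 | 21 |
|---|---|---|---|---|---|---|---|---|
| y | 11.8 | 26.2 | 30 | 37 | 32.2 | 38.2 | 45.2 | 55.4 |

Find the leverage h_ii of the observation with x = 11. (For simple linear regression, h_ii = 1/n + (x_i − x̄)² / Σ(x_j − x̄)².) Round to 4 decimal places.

h = 0.1786

x̄ = (7 + 9 + 11 + 13 + 15 + 17 + 19 + 21)/8 = 14
Σ(x − x̄)² = 49 + 25 + 9 + 1 + 1 + 9 + 25 + 49 = 168
h = 1/8 + (-3)²/168 = 0.125 + 0.0535714 = 0.1786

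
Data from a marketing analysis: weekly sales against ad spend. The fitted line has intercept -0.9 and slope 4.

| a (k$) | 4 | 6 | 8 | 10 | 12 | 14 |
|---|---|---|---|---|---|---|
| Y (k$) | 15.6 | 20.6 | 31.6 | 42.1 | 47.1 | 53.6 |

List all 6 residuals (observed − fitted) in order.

0.5, -2.5, 0.5, 3, 0, -1.5

a=4: ŷ = -0.9 + 4·4 = 15.1; r = 15.6 − 15.1 = 0.5
a=6: ŷ = -0.9 + 4·6 = 23.1; r = 20.6 − 23.1 = -2.5
a=8: ŷ = -0.9 + 4·8 = 31.1; r = 31.6 − 31.1 = 0.5
a=10: ŷ = -0.9 + 4·10 = 39.1; r = 42.1 − 39.1 = 3
a=12: ŷ = -0.9 + 4·12 = 47.1; r = 47.1 − 47.1 = 0
a=14: ŷ = -0.9 + 4·14 = 55.1; r = 53.6 − 55.1 = -1.5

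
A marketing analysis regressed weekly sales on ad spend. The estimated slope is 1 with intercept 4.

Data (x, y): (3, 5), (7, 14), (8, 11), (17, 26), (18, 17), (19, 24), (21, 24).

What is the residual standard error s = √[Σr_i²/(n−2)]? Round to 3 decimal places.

x=3: ŷ = 4 + 3 = 7; r = 5 − 7 = -2
x=7: ŷ = 4 + 7 = 11; r = 14 − 11 = 3
x=8: ŷ = 4 + 8 = 12; r = 11 − 12 = -1
x=17: ŷ = 4 + 17 = 21; r = 26 − 21 = 5
x=18: ŷ = 4 + 18 = 22; r = 17 − 22 = -5
x=19: ŷ = 4 + 19 = 23; r = 24 − 23 = 1
x=21: ŷ = 4 + 21 = 25; r = 24 − 25 = -1
SSE = 4 + 9 + 1 + 25 + 25 + 1 + 1 = 66
s = √(66/5) = √13.2 ≈ 3.633

s = 3.633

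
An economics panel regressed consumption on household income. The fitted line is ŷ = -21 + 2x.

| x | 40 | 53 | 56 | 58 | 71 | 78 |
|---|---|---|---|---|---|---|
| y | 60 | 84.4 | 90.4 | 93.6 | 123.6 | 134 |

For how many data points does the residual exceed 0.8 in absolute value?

x=40: ŷ = -21 + 2·40 = 59; e = 60 − 59 = 1
x=53: ŷ = -21 + 2·53 = 85; e = 84.4 − 85 = -0.6
x=56: ŷ = -21 + 2·56 = 91; e = 90.4 − 91 = -0.6
x=58: ŷ = -21 + 2·58 = 95; e = 93.6 − 95 = -1.4
x=71: ŷ = -21 + 2·71 = 121; e = 123.6 − 121 = 2.6
x=78: ŷ = -21 + 2·78 = 135; e = 134 − 135 = -1
|e| > 0.8: x=40 (|e|=1), x=58 (|e|=1.4), x=71 (|e|=2.6), x=78 (|e|=1) → 4

4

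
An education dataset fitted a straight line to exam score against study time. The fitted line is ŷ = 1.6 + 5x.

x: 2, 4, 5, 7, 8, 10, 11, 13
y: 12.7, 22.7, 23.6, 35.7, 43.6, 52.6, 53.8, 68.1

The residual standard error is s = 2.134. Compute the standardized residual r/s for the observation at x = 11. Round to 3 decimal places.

-1.312

ŷ = 1.6 + 5·11 = 56.6
r = 53.8 − 56.6 = -2.8
r/s = -2.8 / 2.134 = -1.312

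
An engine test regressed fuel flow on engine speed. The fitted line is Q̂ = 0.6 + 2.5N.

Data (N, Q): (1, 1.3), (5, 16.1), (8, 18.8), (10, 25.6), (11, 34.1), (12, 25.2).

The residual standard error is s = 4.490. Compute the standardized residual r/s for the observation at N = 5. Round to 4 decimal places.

0.6682

Q̂ = 0.6 + 2.5·5 = 13.1
r = 16.1 − 13.1 = 3
r/s = 3 / 4.490 = 0.6682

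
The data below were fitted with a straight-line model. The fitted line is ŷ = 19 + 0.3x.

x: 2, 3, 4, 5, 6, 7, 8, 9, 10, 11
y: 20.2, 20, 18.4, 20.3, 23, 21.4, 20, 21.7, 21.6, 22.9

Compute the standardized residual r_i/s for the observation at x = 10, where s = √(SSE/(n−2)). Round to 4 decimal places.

-0.3402

x=2: ŷ = 19 + 0.3·2 = 19.6; r = 20.2 − 19.6 = 0.6
x=3: ŷ = 19 + 0.3·3 = 19.9; r = 20 − 19.9 = 0.1
x=4: ŷ = 19 + 0.3·4 = 20.2; r = 18.4 − 20.2 = -1.8
x=5: ŷ = 19 + 0.3·5 = 20.5; r = 20.3 − 20.5 = -0.2
x=6: ŷ = 19 + 0.3·6 = 20.8; r = 23 − 20.8 = 2.2
x=7: ŷ = 19 + 0.3·7 = 21.1; r = 21.4 − 21.1 = 0.3
x=8: ŷ = 19 + 0.3·8 = 21.4; r = 20 − 21.4 = -1.4
x=9: ŷ = 19 + 0.3·9 = 21.7; r = 21.7 − 21.7 = 0
x=10: ŷ = 19 + 0.3·10 = 22; r = 21.6 − 22 = -0.4
x=11: ŷ = 19 + 0.3·11 = 22.3; r = 22.9 − 22.3 = 0.6
SSE = 0.36 + 0.01 + 3.24 + 0.04 + 4.84 + 0.09 + 1.96 + 0 + 0.16 + 0.36 = 11.06
s = √(11.06/8) = 1.1758
r/s = -0.4 / 1.1758 = -0.3402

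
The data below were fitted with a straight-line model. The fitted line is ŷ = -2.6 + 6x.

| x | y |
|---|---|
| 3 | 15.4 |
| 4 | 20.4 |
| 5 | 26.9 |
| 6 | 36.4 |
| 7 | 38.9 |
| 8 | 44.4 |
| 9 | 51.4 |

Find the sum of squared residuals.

x=3: ŷ = -2.6 + 6·3 = 15.4; r = 15.4 − 15.4 = 0
x=4: ŷ = -2.6 + 6·4 = 21.4; r = 20.4 − 21.4 = -1
x=5: ŷ = -2.6 + 6·5 = 27.4; r = 26.9 − 27.4 = -0.5
x=6: ŷ = -2.6 + 6·6 = 33.4; r = 36.4 − 33.4 = 3
x=7: ŷ = -2.6 + 6·7 = 39.4; r = 38.9 − 39.4 = -0.5
x=8: ŷ = -2.6 + 6·8 = 45.4; r = 44.4 − 45.4 = -1
x=9: ŷ = -2.6 + 6·9 = 51.4; r = 51.4 − 51.4 = 0
SSE = 0 + 1 + 0.25 + 9 + 0.25 + 1 + 0 = 11.5

SSE = 11.5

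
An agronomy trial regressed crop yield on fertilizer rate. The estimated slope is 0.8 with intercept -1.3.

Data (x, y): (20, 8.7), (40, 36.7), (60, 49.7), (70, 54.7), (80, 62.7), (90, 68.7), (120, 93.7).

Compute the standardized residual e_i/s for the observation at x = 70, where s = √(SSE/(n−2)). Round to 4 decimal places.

x=20: ŷ = -1.3 + 0.8·20 = 14.7; e = 8.7 − 14.7 = -6
x=40: ŷ = -1.3 + 0.8·40 = 30.7; e = 36.7 − 30.7 = 6
x=60: ŷ = -1.3 + 0.8·60 = 46.7; e = 49.7 − 46.7 = 3
x=70: ŷ = -1.3 + 0.8·70 = 54.7; e = 54.7 − 54.7 = 0
x=80: ŷ = -1.3 + 0.8·80 = 62.7; e = 62.7 − 62.7 = 0
x=90: ŷ = -1.3 + 0.8·90 = 70.7; e = 68.7 − 70.7 = -2
x=120: ŷ = -1.3 + 0.8·120 = 94.7; e = 93.7 − 94.7 = -1
SSE = 36 + 36 + 9 + 0 + 0 + 4 + 1 = 86
s = √(86/5) = 4.14729
e/s = 0 / 4.14729 = 0.0000

0.0000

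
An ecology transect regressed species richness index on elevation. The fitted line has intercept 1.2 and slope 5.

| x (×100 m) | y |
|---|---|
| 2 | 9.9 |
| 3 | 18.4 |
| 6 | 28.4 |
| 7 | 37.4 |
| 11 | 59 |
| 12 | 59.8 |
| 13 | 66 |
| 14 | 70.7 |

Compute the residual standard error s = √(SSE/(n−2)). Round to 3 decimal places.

x=2: ŷ = 1.2 + 5·2 = 11.2; e = 9.9 − 11.2 = -1.3
x=3: ŷ = 1.2 + 5·3 = 16.2; e = 18.4 − 16.2 = 2.2
x=6: ŷ = 1.2 + 5·6 = 31.2; e = 28.4 − 31.2 = -2.8
x=7: ŷ = 1.2 + 5·7 = 36.2; e = 37.4 − 36.2 = 1.2
x=11: ŷ = 1.2 + 5·11 = 56.2; e = 59 − 56.2 = 2.8
x=12: ŷ = 1.2 + 5·12 = 61.2; e = 59.8 − 61.2 = -1.4
x=13: ŷ = 1.2 + 5·13 = 66.2; e = 66 − 66.2 = -0.2
x=14: ŷ = 1.2 + 5·14 = 71.2; e = 70.7 − 71.2 = -0.5
SSE = 1.69 + 4.84 + 7.84 + 1.44 + 7.84 + 1.96 + 0.04 + 0.25 = 25.9
s = √(25.9/6) = √4.31667 ≈ 2.078

s = 2.078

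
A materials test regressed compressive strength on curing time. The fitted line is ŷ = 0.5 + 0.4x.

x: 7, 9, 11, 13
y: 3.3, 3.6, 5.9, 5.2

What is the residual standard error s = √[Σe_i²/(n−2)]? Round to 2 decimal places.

s = 0.87

x=7: ŷ = 0.5 + 0.4·7 = 3.3; e = 3.3 − 3.3 = 0
x=9: ŷ = 0.5 + 0.4·9 = 4.1; e = 3.6 − 4.1 = -0.5
x=11: ŷ = 0.5 + 0.4·11 = 4.9; e = 5.9 − 4.9 = 1
x=13: ŷ = 0.5 + 0.4·13 = 5.7; e = 5.2 − 5.7 = -0.5
SSE = 0 + 0.25 + 1 + 0.25 = 1.5
s = √(1.5/2) = √0.75 ≈ 0.87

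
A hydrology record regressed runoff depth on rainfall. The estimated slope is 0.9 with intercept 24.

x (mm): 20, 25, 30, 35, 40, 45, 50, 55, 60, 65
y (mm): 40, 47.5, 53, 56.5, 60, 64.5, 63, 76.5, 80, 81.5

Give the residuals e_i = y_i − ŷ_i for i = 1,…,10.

x=20: ŷ = 24 + 0.9·20 = 42; e = 40 − 42 = -2
x=25: ŷ = 24 + 0.9·25 = 46.5; e = 47.5 − 46.5 = 1
x=30: ŷ = 24 + 0.9·30 = 51; e = 53 − 51 = 2
x=35: ŷ = 24 + 0.9·35 = 55.5; e = 56.5 − 55.5 = 1
x=40: ŷ = 24 + 0.9·40 = 60; e = 60 − 60 = 0
x=45: ŷ = 24 + 0.9·45 = 64.5; e = 64.5 − 64.5 = 0
x=50: ŷ = 24 + 0.9·50 = 69; e = 63 − 69 = -6
x=55: ŷ = 24 + 0.9·55 = 73.5; e = 76.5 − 73.5 = 3
x=60: ŷ = 24 + 0.9·60 = 78; e = 80 − 78 = 2
x=65: ŷ = 24 + 0.9·65 = 82.5; e = 81.5 − 82.5 = -1

-2, 1, 2, 1, 0, 0, -6, 3, 2, -1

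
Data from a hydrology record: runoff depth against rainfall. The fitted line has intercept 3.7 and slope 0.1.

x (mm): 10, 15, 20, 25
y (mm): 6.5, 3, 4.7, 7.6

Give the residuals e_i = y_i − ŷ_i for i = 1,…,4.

1.8, -2.2, -1, 1.4

x=10: ŷ = 3.7 + 0.1·10 = 4.7; e = 6.5 − 4.7 = 1.8
x=15: ŷ = 3.7 + 0.1·15 = 5.2; e = 3 − 5.2 = -2.2
x=20: ŷ = 3.7 + 0.1·20 = 5.7; e = 4.7 − 5.7 = -1
x=25: ŷ = 3.7 + 0.1·25 = 6.2; e = 7.6 − 6.2 = 1.4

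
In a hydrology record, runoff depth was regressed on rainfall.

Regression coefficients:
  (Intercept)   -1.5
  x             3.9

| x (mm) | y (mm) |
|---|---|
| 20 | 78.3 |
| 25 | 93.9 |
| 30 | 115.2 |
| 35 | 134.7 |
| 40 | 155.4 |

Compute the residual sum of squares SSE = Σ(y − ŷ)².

SSE = 8.64

x=20: ŷ = -1.5 + 3.9·20 = 76.5; r = 78.3 − 76.5 = 1.8
x=25: ŷ = -1.5 + 3.9·25 = 96; r = 93.9 − 96 = -2.1
x=30: ŷ = -1.5 + 3.9·30 = 115.5; r = 115.2 − 115.5 = -0.3
x=35: ŷ = -1.5 + 3.9·35 = 135; r = 134.7 − 135 = -0.3
x=40: ŷ = -1.5 + 3.9·40 = 154.5; r = 155.4 − 154.5 = 0.9
SSE = 3.24 + 4.41 + 0.09 + 0.09 + 0.81 = 8.64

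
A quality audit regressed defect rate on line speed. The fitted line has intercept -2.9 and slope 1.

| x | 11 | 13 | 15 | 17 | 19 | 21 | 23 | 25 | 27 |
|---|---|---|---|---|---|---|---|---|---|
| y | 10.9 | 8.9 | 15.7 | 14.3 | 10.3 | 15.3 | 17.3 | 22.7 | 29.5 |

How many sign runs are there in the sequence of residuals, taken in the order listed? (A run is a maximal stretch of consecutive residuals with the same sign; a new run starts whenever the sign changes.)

x=11: ŷ = -2.9 + 11 = 8.1; e = 10.9 − 8.1 = 2.8
x=13: ŷ = -2.9 + 13 = 10.1; e = 8.9 − 10.1 = -1.2
x=15: ŷ = -2.9 + 15 = 12.1; e = 15.7 − 12.1 = 3.6
x=17: ŷ = -2.9 + 17 = 14.1; e = 14.3 − 14.1 = 0.2
x=19: ŷ = -2.9 + 19 = 16.1; e = 10.3 − 16.1 = -5.8
x=21: ŷ = -2.9 + 21 = 18.1; e = 15.3 − 18.1 = -2.8
x=23: ŷ = -2.9 + 23 = 20.1; e = 17.3 − 20.1 = -2.8
x=25: ŷ = -2.9 + 25 = 22.1; e = 22.7 − 22.1 = 0.6
x=27: ŷ = -2.9 + 27 = 24.1; e = 29.5 − 24.1 = 5.4
Signs: + − + + − − − + +
Runs: +×1, −×1, +×2, −×3, +×2 → 5

5 runs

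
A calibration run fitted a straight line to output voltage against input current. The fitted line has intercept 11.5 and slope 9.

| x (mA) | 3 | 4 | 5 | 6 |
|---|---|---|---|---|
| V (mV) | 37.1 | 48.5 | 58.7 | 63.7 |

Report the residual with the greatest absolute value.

x=3: V̂ = 11.5 + 9·3 = 38.5; e = 37.1 − 38.5 = -1.4
x=4: V̂ = 11.5 + 9·4 = 47.5; e = 48.5 − 47.5 = 1
x=5: V̂ = 11.5 + 9·5 = 56.5; e = 58.7 − 56.5 = 2.2
x=6: V̂ = 11.5 + 9·6 = 65.5; e = 63.7 − 65.5 = -1.8
Largest |e| is 2.2 at x = 5, residual 2.2.

e = 2.2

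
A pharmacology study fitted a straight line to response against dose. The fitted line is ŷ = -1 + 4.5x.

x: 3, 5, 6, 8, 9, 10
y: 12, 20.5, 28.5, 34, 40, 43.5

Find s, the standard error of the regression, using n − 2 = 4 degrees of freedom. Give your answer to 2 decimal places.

x=3: ŷ = -1 + 4.5·3 = 12.5; r = 12 − 12.5 = -0.5
x=5: ŷ = -1 + 4.5·5 = 21.5; r = 20.5 − 21.5 = -1
x=6: ŷ = -1 + 4.5·6 = 26; r = 28.5 − 26 = 2.5
x=8: ŷ = -1 + 4.5·8 = 35; r = 34 − 35 = -1
x=9: ŷ = -1 + 4.5·9 = 39.5; r = 40 − 39.5 = 0.5
x=10: ŷ = -1 + 4.5·10 = 44; r = 43.5 − 44 = -0.5
SSE = 0.25 + 1 + 6.25 + 1 + 0.25 + 0.25 = 9
s = √(9/4) = √2.25 ≈ 1.50

s = 1.50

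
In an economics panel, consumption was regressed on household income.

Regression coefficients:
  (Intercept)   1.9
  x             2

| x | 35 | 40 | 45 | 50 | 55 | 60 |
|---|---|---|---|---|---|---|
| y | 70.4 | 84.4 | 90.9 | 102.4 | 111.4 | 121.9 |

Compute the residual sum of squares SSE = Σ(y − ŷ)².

SSE = 10

x=35: ŷ = 1.9 + 2·35 = 71.9; e = 70.4 − 71.9 = -1.5
x=40: ŷ = 1.9 + 2·40 = 81.9; e = 84.4 − 81.9 = 2.5
x=45: ŷ = 1.9 + 2·45 = 91.9; e = 90.9 − 91.9 = -1
x=50: ŷ = 1.9 + 2·50 = 101.9; e = 102.4 − 101.9 = 0.5
x=55: ŷ = 1.9 + 2·55 = 111.9; e = 111.4 − 111.9 = -0.5
x=60: ŷ = 1.9 + 2·60 = 121.9; e = 121.9 − 121.9 = 0
SSE = 2.25 + 6.25 + 1 + 0.25 + 0.25 + 0 = 10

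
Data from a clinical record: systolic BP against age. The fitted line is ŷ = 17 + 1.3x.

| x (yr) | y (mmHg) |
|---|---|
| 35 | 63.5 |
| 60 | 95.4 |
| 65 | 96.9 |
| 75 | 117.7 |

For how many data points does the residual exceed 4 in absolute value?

1

x=35: ŷ = 17 + 1.3·35 = 62.5; r = 63.5 − 62.5 = 1
x=60: ŷ = 17 + 1.3·60 = 95; r = 95.4 − 95 = 0.4
x=65: ŷ = 17 + 1.3·65 = 101.5; r = 96.9 − 101.5 = -4.6
x=75: ŷ = 17 + 1.3·75 = 114.5; r = 117.7 − 114.5 = 3.2
|r| > 4: x=65 (|r|=4.6) → 1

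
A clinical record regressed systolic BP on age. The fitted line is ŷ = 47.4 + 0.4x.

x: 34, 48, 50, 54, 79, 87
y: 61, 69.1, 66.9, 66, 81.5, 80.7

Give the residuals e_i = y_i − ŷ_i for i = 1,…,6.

0, 2.5, -0.5, -3, 2.5, -1.5

x=34: ŷ = 47.4 + 0.4·34 = 61; e = 61 − 61 = 0
x=48: ŷ = 47.4 + 0.4·48 = 66.6; e = 69.1 − 66.6 = 2.5
x=50: ŷ = 47.4 + 0.4·50 = 67.4; e = 66.9 − 67.4 = -0.5
x=54: ŷ = 47.4 + 0.4·54 = 69; e = 66 − 69 = -3
x=79: ŷ = 47.4 + 0.4·79 = 79; e = 81.5 − 79 = 2.5
x=87: ŷ = 47.4 + 0.4·87 = 82.2; e = 80.7 − 82.2 = -1.5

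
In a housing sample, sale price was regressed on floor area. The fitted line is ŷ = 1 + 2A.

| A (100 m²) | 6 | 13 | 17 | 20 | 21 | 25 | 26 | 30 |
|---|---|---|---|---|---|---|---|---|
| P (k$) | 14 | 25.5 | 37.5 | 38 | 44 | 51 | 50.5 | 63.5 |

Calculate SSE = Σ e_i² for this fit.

A=6: ŷ = 1 + 2·6 = 13; e = 14 − 13 = 1
A=13: ŷ = 1 + 2·13 = 27; e = 25.5 − 27 = -1.5
A=17: ŷ = 1 + 2·17 = 35; e = 37.5 − 35 = 2.5
A=20: ŷ = 1 + 2·20 = 41; e = 38 − 41 = -3
A=21: ŷ = 1 + 2·21 = 43; e = 44 − 43 = 1
A=25: ŷ = 1 + 2·25 = 51; e = 51 − 51 = 0
A=26: ŷ = 1 + 2·26 = 53; e = 50.5 − 53 = -2.5
A=30: ŷ = 1 + 2·30 = 61; e = 63.5 − 61 = 2.5
SSE = 1 + 2.25 + 6.25 + 9 + 1 + 0 + 6.25 + 6.25 = 32

SSE = 32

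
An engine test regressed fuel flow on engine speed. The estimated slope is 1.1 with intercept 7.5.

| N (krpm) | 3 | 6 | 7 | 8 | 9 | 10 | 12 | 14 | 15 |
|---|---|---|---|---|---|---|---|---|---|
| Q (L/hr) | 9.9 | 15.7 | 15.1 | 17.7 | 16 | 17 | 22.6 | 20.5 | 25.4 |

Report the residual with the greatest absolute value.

N=3: ŷ = 7.5 + 1.1·3 = 10.8; e = 9.9 − 10.8 = -0.9
N=6: ŷ = 7.5 + 1.1·6 = 14.1; e = 15.7 − 14.1 = 1.6
N=7: ŷ = 7.5 + 1.1·7 = 15.2; e = 15.1 − 15.2 = -0.1
N=8: ŷ = 7.5 + 1.1·8 = 16.3; e = 17.7 − 16.3 = 1.4
N=9: ŷ = 7.5 + 1.1·9 = 17.4; e = 16 − 17.4 = -1.4
N=10: ŷ = 7.5 + 1.1·10 = 18.5; e = 17 − 18.5 = -1.5
N=12: ŷ = 7.5 + 1.1·12 = 20.7; e = 22.6 − 20.7 = 1.9
N=14: ŷ = 7.5 + 1.1·14 = 22.9; e = 20.5 − 22.9 = -2.4
N=15: ŷ = 7.5 + 1.1·15 = 24; e = 25.4 − 24 = 1.4
Largest |e| is 2.4 at N = 14, residual -2.4.

e = -2.4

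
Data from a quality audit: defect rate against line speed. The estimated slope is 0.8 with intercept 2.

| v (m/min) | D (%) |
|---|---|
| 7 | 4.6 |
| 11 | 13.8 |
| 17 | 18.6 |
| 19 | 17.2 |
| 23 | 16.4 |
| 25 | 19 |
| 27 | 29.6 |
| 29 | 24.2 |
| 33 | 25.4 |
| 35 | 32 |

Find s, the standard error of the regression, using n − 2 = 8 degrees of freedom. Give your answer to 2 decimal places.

s = 3.57

v=7: D̂ = 2 + 0.8·7 = 7.6; e = 4.6 − 7.6 = -3
v=11: D̂ = 2 + 0.8·11 = 10.8; e = 13.8 − 10.8 = 3
v=17: D̂ = 2 + 0.8·17 = 15.6; e = 18.6 − 15.6 = 3
v=19: D̂ = 2 + 0.8·19 = 17.2; e = 17.2 − 17.2 = 0
v=23: D̂ = 2 + 0.8·23 = 20.4; e = 16.4 − 20.4 = -4
v=25: D̂ = 2 + 0.8·25 = 22; e = 19 − 22 = -3
v=27: D̂ = 2 + 0.8·27 = 23.6; e = 29.6 − 23.6 = 6
v=29: D̂ = 2 + 0.8·29 = 25.2; e = 24.2 − 25.2 = -1
v=33: D̂ = 2 + 0.8·33 = 28.4; e = 25.4 − 28.4 = -3
v=35: D̂ = 2 + 0.8·35 = 30; e = 32 − 30 = 2
SSE = 9 + 9 + 9 + 0 + 16 + 9 + 36 + 1 + 9 + 4 = 102
s = √(102/8) = √12.75 ≈ 3.57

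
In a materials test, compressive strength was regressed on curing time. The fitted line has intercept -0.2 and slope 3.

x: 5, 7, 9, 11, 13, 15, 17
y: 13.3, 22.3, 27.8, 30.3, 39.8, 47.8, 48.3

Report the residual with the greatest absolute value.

x=5: ŷ = -0.2 + 3·5 = 14.8; e = 13.3 − 14.8 = -1.5
x=7: ŷ = -0.2 + 3·7 = 20.8; e = 22.3 − 20.8 = 1.5
x=9: ŷ = -0.2 + 3·9 = 26.8; e = 27.8 − 26.8 = 1
x=11: ŷ = -0.2 + 3·11 = 32.8; e = 30.3 − 32.8 = -2.5
x=13: ŷ = -0.2 + 3·13 = 38.8; e = 39.8 − 38.8 = 1
x=15: ŷ = -0.2 + 3·15 = 44.8; e = 47.8 − 44.8 = 3
x=17: ŷ = -0.2 + 3·17 = 50.8; e = 48.3 − 50.8 = -2.5
Largest |e| is 3 at x = 15, residual 3.

e = 3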